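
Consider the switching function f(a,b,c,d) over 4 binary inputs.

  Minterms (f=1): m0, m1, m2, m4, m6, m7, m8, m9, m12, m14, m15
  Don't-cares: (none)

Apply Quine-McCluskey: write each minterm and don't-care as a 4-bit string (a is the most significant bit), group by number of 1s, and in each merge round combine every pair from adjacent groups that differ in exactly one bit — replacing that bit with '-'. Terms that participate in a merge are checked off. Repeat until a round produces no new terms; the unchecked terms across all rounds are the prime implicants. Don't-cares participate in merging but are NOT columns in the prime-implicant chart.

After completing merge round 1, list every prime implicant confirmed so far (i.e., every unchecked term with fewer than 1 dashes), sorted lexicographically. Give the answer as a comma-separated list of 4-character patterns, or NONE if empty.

Round 0: 0000✓ 0001✓ 0010✓ 0100✓ 0110✓ 0111✓ 1000✓ 1001✓ 1100✓ 1110✓ 1111✓
Round 1: -000✓ -001✓ -100✓ -110✓ -111✓ 0-00✓ 0-10✓ 00-0✓ 000-✓ 01-0✓ 011-✓ 1-00✓ 100-✓ 11-0✓ 111-✓
Round 2: --00 -00- -1-0 -11- 0--0
PIs = {--00, -00-, -1-0, -11-, 0--0}

NONE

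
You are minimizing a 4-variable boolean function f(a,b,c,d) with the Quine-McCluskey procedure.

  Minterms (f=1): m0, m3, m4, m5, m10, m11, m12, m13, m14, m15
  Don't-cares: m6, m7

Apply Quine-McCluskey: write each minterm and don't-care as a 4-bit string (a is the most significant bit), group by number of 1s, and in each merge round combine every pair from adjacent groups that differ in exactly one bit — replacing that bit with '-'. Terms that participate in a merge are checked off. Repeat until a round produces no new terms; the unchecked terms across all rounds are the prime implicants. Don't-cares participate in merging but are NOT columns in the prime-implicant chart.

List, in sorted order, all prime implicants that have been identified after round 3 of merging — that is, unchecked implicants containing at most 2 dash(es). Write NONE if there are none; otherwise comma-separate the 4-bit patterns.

--11, 0-00, 1-1-

size-2^0 implicants → 0000(✓)  0011(✓)  0100(✓)  0101(✓)  0110(✓)  0111(✓)  1010(✓)  1011(✓)  1100(✓)  1101(✓)  1110(✓)  1111(✓)
size-2^1 implicants → -011(✓)  -100(✓)  -101(✓)  -110(✓)  -111(✓)  0-00  0-11(✓)  01-0(✓)  01-1(✓)  010-(✓)  011-(✓)  1-10(✓)  1-11(✓)  101-(✓)  11-0(✓)  11-1(✓)  110-(✓)  111-(✓)
size-2^2 implicants → --11  -1-0(✓)  -1-1(✓)  -10-(✓)  -11-(✓)  01--(✓)  1-1-  11--(✓)
size-2^3 implicants → -1--
Unchecked terms (primes): --11, -1--, 0-00, 1-1-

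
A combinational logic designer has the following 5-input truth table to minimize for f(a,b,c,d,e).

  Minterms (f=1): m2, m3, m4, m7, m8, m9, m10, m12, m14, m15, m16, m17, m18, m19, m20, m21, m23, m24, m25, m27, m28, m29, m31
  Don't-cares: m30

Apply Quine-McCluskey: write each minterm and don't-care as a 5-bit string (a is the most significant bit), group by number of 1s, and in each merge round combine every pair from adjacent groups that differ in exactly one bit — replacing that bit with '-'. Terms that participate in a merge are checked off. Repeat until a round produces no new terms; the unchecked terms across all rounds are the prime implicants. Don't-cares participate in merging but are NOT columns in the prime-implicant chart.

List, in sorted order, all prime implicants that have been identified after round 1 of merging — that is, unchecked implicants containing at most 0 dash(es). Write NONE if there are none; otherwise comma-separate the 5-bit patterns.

size-2^0 implicants → 00010(✓)  00011(✓)  00100(✓)  00111(✓)  01000(✓)  01001(✓)  01010(✓)  01100(✓)  01110(✓)  01111(✓)  10000(✓)  10001(✓)  10010(✓)  10011(✓)  10100(✓)  10101(✓)  10111(✓)  11000(✓)  11001(✓)  11011(✓)  11100(✓)  11101(✓)  11110(✓)  11111(✓)
size-2^1 implicants → -0010(✓)  -0011(✓)  -0100(✓)  -0111(✓)  -1000(✓)  -1001(✓)  -1100(✓)  -1110(✓)  -1111(✓)  0-010  0-100(✓)  0-111(✓)  00-11(✓)  0001-(✓)  01-00(✓)  01-10(✓)  010-0(✓)  0100-(✓)  011-0(✓)  0111-(✓)  1-000(✓)  1-001(✓)  1-011(✓)  1-100(✓)  1-101(✓)  1-111(✓)  10-00(✓)  10-01(✓)  10-11(✓)  100-0(✓)  100-1(✓)  1000-(✓)  1001-(✓)  101-1(✓)  1010-(✓)  11-00(✓)  11-01(✓)  11-11(✓)  110-1(✓)  1100-(✓)  111-0(✓)  111-1(✓)  1110-(✓)  1111-(✓)
size-2^2 implicants → --100  --111  -0-11  -001-  -1-00  -100-  -11-0  -111-  01--0  1--00(✓)  1--01(✓)  1--11(✓)  1-0-1(✓)  1-00-(✓)  1-1-1(✓)  1-10-(✓)  10--1(✓)  10-0-(✓)  100--  11--1(✓)  11-0-(✓)  111--
size-2^3 implicants → 1---1  1--0-
Unchecked terms (primes): --100, --111, -0-11, -001-, -1-00, -100-, -11-0, -111-, 0-010, 01--0, 1---1, 1--0-, 100--, 111--

NONE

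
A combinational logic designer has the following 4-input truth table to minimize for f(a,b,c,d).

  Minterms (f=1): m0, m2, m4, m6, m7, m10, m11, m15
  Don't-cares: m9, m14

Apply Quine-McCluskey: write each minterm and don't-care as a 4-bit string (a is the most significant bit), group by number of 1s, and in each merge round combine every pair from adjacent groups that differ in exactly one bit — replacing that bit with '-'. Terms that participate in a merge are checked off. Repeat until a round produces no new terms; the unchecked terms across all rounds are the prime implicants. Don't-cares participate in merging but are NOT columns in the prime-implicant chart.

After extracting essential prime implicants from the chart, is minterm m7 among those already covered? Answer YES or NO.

YES

[col 0] 0000*, 0010*, 0100*, 0110*, 0111*, 1001*, 1010*, 1011*, 1110*, 1111*
[col 1] -010*, -110*, -111*, 0-00*, 0-10*, 00-0*, 01-0*, 011-*, 1-10*, 1-11*, 10-1, 101-*, 111-*
[col 2] --10, -11-, 0--0, 1-1-
Prime implicants: --10, -11-, 0--0, 1-1-, 10-1
PI chart (minterm → PIs covering it):
  0 | 0--0  (sole → essential)
  2 | --10,0--0
  4 | 0--0  (sole → essential)
  6 | --10,-11-,0--0
  7 | -11-  (sole → essential)
  10 | --10,1-1-
  11 | 1-1-,10-1
  15 | -11-,1-1-
Essential prime implicants: -11-, 0--0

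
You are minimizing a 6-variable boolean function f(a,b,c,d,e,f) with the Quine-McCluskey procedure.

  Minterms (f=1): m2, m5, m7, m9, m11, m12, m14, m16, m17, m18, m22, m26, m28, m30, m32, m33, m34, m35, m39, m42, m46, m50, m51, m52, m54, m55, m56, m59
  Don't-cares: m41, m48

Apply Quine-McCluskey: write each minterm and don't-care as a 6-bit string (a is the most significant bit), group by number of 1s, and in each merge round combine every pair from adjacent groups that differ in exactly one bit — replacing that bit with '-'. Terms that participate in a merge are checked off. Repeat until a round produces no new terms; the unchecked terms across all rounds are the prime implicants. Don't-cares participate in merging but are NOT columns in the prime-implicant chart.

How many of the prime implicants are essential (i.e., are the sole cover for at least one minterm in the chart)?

9

[col 0] 000010*, 000101*, 000111*, 001001*, 001011*, 001100*, 001110*, 010000*, 010001*, 010010*, 010110*, 011010*, 011100*, 011110*, 100000*, 100001*, 100010*, 100011*, 100111*, 101001*, 101010*, 101110*, 110000*, 110010*, 110011*, 110100*, 110110*, 110111*, 111000*, 111011*
[col 1] -00010*, -00111, -01001, -01110, -10000*, -10010*, -10110*, 0-0010*, 0-1100*, 0-1110*, 0001-1, 0010-1, 0011-0*, 01-010*, 01-110*, 010-10*, 0100-0*, 01000-, 011-10*, 0111-0*, 1-0000*, 1-0010*, 1-0011*, 1-0111*, 10-001, 10-010, 100-11*, 1000-0*, 1000-1*, 10000-*, 10001-*, 101-10, 11-000, 11-011, 110-00*, 110-10*, 110-11*, 1100-0*, 11001-*, 1101-0*, 11011-*
[col 2] --0010, -10-10, -100-0, 0-11-0, 01--10, 1-0-11, 1-00-0, 1-001-, 1000--, 110--0, 110-1-
Prime implicants: --0010, -00111, -01001, -01110, -10-10, -100-0, 0-11-0, 0001-1, 0010-1, 01--10, 01000-, 1-0-11, 1-00-0, 1-001-, 10-001, 10-010, 1000--, 101-10, 11-000, 11-011, 110--0, 110-1-
PI chart (minterm → PIs covering it):
  2 | --0010  (sole → essential)
  5 | 0001-1  (sole → essential)
  7 | -00111,0001-1
  9 | -01001,0010-1
  11 | 0010-1  (sole → essential)
  12 | 0-11-0  (sole → essential)
  14 | -01110,0-11-0
  16 | -100-0,01000-
  17 | 01000-  (sole → essential)
  18 | --0010,-10-10,-100-0,01--10
  22 | -10-10,01--10
  26 | 01--10  (sole → essential)
  28 | 0-11-0  (sole → essential)
  30 | 0-11-0,01--10
  32 | 1-00-0,1000--
  33 | 10-001,1000--
  34 | --0010,1-00-0,1-001-,10-010,1000--
  35 | 1-0-11,1-001-,1000--
  39 | -00111,1-0-11
  42 | 10-010,101-10
  46 | -01110,101-10
  50 | --0010,-10-10,-100-0,1-00-0,1-001-,110--0,110-1-
  51 | 1-0-11,1-001-,11-011,110-1-
  52 | 110--0  (sole → essential)
  54 | -10-10,110--0,110-1-
  55 | 1-0-11,110-1-
  56 | 11-000  (sole → essential)
  59 | 11-011  (sole → essential)
Essential prime implicants: --0010, 0-11-0, 0001-1, 0010-1, 01--10, 01000-, 11-000, 11-011, 110--0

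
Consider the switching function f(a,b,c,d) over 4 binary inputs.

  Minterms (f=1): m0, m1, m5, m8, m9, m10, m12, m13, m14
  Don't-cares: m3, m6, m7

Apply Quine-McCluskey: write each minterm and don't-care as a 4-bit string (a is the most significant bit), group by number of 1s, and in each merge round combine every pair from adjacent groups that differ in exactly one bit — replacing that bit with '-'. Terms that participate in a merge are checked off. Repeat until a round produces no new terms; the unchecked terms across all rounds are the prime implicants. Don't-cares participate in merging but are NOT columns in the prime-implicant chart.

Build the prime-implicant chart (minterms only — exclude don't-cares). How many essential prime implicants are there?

2

[col 0] 0000*, 0001*, 0011*, 0101*, 0110*, 0111*, 1000*, 1001*, 1010*, 1100*, 1101*, 1110*
[col 1] -000*, -001*, -101*, -110, 0-01*, 0-11*, 00-1*, 000-*, 01-1*, 011-, 1-00*, 1-01*, 1-10*, 10-0*, 100-*, 11-0*, 110-*
[col 2] --01, -00-, 0--1, 1--0, 1-0-
Prime implicants: --01, -00-, -110, 0--1, 011-, 1--0, 1-0-
PI chart (minterm → PIs covering it):
  0 | -00-  (sole → essential)
  1 | --01,-00-,0--1
  5 | --01,0--1
  8 | -00-,1--0,1-0-
  9 | --01,-00-,1-0-
  10 | 1--0  (sole → essential)
  12 | 1--0,1-0-
  13 | --01,1-0-
  14 | -110,1--0
Essential prime implicants: -00-, 1--0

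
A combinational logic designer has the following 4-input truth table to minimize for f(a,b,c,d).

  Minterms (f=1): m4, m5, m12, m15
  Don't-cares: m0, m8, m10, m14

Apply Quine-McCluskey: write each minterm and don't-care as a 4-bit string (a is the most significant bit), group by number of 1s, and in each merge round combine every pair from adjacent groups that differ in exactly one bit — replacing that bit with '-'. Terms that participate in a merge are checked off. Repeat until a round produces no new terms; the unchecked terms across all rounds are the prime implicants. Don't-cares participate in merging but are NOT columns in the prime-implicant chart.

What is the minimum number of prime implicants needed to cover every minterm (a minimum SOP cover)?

3

size-2^0 implicants → 0000(✓)  0100(✓)  0101(✓)  1000(✓)  1010(✓)  1100(✓)  1110(✓)  1111(✓)
size-2^1 implicants → -000(✓)  -100(✓)  0-00(✓)  010-  1-00(✓)  1-10(✓)  10-0(✓)  11-0(✓)  111-
size-2^2 implicants → --00  1--0
Unchecked terms (primes): --00, 010-, 1--0, 111-
Minterm coverage:
  m4 ⊆ --00,010-
  m5 ⊆ 010- [E]
  m12 ⊆ --00,1--0
  m15 ⊆ 111- [E]
E = {010-, 111-}
Petrick residual → --00
Cover = c'd' + a'bc' + abc  |cover|=3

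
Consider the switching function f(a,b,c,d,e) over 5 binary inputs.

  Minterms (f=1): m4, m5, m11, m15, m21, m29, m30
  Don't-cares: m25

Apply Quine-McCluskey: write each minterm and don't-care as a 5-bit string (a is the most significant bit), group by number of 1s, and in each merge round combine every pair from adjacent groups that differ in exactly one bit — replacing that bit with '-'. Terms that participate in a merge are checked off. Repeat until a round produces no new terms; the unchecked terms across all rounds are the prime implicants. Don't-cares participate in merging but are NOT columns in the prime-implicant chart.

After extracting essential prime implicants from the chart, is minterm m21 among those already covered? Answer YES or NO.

size-2^0 implicants → 00100(✓)  00101(✓)  01011(✓)  01111(✓)  10101(✓)  11001(✓)  11101(✓)  11110
size-2^1 implicants → -0101  0010-  01-11  1-101  11-01
Unchecked terms (primes): -0101, 0010-, 01-11, 1-101, 11-01, 11110
Minterm coverage:
  m4 ⊆ 0010- [E]
  m5 ⊆ -0101,0010-
  m11 ⊆ 01-11 [E]
  m15 ⊆ 01-11 [E]
  m21 ⊆ -0101,1-101
  m29 ⊆ 1-101,11-01
  m30 ⊆ 11110 [E]
E = {0010-, 01-11, 11110}

NO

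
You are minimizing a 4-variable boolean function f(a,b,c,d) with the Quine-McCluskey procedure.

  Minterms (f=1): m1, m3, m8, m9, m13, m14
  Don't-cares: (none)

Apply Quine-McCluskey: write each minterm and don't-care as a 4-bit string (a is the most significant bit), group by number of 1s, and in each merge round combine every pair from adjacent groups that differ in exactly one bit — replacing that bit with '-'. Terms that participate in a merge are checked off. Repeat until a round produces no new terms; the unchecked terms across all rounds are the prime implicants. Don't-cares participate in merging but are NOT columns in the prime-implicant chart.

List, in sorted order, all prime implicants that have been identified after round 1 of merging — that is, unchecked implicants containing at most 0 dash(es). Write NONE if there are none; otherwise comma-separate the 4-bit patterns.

size-2^0 implicants → 0001(✓)  0011(✓)  1000(✓)  1001(✓)  1101(✓)  1110
size-2^1 implicants → -001  00-1  1-01  100-
Unchecked terms (primes): -001, 00-1, 1-01, 100-, 1110

1110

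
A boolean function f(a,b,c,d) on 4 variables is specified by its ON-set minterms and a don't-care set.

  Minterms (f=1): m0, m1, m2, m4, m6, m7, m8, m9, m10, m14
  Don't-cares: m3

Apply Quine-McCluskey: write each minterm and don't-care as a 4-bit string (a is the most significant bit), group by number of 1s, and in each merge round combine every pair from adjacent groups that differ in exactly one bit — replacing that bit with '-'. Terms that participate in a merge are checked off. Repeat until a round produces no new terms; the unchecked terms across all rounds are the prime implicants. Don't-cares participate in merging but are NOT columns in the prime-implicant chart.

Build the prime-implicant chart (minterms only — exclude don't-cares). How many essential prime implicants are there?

Round 0: 0000✓ 0001✓ 0010✓ 0011✓ 0100✓ 0110✓ 0111✓ 1000✓ 1001✓ 1010✓ 1110✓
Round 1: -000✓ -001✓ -010✓ -110✓ 0-00✓ 0-10✓ 0-11✓ 00-0✓ 00-1✓ 000-✓ 001-✓ 01-0✓ 011-✓ 1-10✓ 10-0✓ 100-✓
Round 2: --10 -0-0 -00- 0--0 0-1- 00--
PIs = {--10, -0-0, -00-, 0--0, 0-1-, 00--}
Coverage chart:
  m0: -0-0,-00-,0--0,00--
  m1: -00-,00--
  m2: --10,-0-0,0--0,0-1-,00--
  m4: 0--0 ←essential
  m6: --10,0--0,0-1-
  m7: 0-1- ←essential
  m8: -0-0,-00-
  m9: -00- ←essential
  m10: --10,-0-0
  m14: --10 ←essential
Essential: --10, -00-, 0--0, 0-1-

4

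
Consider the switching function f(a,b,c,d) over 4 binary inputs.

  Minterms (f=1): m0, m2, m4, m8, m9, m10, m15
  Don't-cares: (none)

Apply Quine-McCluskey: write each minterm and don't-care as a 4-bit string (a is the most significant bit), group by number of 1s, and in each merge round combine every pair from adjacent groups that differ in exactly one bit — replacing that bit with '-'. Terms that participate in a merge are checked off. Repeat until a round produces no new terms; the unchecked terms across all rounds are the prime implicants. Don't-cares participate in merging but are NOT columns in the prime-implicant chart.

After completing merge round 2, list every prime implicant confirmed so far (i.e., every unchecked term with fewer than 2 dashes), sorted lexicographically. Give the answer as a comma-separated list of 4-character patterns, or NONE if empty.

0-00, 100-, 1111

size-2^0 implicants → 0000(✓)  0010(✓)  0100(✓)  1000(✓)  1001(✓)  1010(✓)  1111
size-2^1 implicants → -000(✓)  -010(✓)  0-00  00-0(✓)  10-0(✓)  100-
size-2^2 implicants → -0-0
Unchecked terms (primes): -0-0, 0-00, 100-, 1111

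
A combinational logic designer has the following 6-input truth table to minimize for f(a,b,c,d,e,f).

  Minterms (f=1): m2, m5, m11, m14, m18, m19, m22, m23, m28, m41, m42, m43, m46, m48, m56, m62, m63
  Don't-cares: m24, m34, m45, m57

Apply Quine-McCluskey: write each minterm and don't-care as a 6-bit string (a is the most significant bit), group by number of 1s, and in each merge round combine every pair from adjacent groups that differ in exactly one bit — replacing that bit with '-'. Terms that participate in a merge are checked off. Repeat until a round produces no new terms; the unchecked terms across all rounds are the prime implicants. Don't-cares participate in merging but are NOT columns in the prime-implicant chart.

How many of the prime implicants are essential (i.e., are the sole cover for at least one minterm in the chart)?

7

Round 0: 000010✓ 000101 001011✓ 001110✓ 010010✓ 010011✓ 010110✓ 010111✓ 011000✓ 011100✓ 100010✓ 101001✓ 101010✓ 101011✓ 101101✓ 101110✓ 110000✓ 111000✓ 111001✓ 111110✓ 111111✓
Round 1: -00010 -01011 -01110 -11000 0-0010 010-10✓ 010-11✓ 01001-✓ 01011-✓ 011-00 1-1001 1-1110 10-010 101-01 101-10 1010-1 10101- 11-000 11100- 11111-
Round 2: 010-1-
PIs = {-00010, -01011, -01110, -11000, 0-0010, 000101, 010-1-, 011-00, 1-1001, 1-1110, 10-010, 101-01, 101-10, 1010-1, 10101-, 11-000, 11100-, 11111-}
Coverage chart:
  m2: -00010,0-0010
  m5: 000101 ←essential
  m11: -01011 ←essential
  m14: -01110 ←essential
  m18: 0-0010,010-1-
  m19: 010-1- ←essential
  m22: 010-1- ←essential
  m23: 010-1- ←essential
  m28: 011-00 ←essential
  m41: 1-1001,101-01,1010-1
  m42: 10-010,101-10,10101-
  m43: -01011,1010-1,10101-
  m46: -01110,1-1110,101-10
  m48: 11-000 ←essential
  m56: -11000,11-000,11100-
  m62: 1-1110,11111-
  m63: 11111- ←essential
Essential: -01011, -01110, 000101, 010-1-, 011-00, 11-000, 11111-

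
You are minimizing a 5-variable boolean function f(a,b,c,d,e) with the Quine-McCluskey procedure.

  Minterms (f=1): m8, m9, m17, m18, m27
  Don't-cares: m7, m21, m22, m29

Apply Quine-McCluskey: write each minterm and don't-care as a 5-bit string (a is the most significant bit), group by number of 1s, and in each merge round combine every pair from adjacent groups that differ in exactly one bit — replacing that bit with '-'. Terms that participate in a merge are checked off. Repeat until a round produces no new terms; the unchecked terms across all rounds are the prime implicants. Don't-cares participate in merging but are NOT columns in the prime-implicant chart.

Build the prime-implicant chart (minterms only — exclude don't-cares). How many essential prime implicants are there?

4

[col 0] 00111, 01000*, 01001*, 10001*, 10010*, 10101*, 10110*, 11011, 11101*
[col 1] 0100-, 1-101, 10-01, 10-10
Prime implicants: 00111, 0100-, 1-101, 10-01, 10-10, 11011
PI chart (minterm → PIs covering it):
  8 | 0100-  (sole → essential)
  9 | 0100-  (sole → essential)
  17 | 10-01  (sole → essential)
  18 | 10-10  (sole → essential)
  27 | 11011  (sole → essential)
Essential prime implicants: 0100-, 10-01, 10-10, 11011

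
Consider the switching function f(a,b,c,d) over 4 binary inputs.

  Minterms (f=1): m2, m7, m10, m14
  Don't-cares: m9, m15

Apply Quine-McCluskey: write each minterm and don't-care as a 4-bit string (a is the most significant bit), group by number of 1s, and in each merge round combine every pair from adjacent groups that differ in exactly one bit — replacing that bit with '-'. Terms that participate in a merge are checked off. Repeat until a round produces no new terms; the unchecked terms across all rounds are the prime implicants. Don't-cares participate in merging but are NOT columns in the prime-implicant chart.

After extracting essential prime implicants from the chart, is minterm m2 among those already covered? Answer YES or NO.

YES

[col 0] 0010*, 0111*, 1001, 1010*, 1110*, 1111*
[col 1] -010, -111, 1-10, 111-
Prime implicants: -010, -111, 1-10, 1001, 111-
PI chart (minterm → PIs covering it):
  2 | -010  (sole → essential)
  7 | -111  (sole → essential)
  10 | -010,1-10
  14 | 1-10,111-
Essential prime implicants: -010, -111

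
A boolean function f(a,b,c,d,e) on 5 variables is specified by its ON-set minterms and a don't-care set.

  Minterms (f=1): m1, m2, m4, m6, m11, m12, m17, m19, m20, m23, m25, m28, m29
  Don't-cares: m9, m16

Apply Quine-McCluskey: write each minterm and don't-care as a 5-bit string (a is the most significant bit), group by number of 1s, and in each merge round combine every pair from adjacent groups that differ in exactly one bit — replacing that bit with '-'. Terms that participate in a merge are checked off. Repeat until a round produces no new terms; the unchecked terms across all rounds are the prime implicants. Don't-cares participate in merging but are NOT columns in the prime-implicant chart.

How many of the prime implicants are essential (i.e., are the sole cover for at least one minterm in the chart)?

5

[col 0] 00001*, 00010*, 00100*, 00110*, 01001*, 01011*, 01100*, 10000*, 10001*, 10011*, 10100*, 10111*, 11001*, 11100*, 11101*
[col 1] -0001*, -0100*, -1001*, -1100*, 0-001*, 0-100*, 00-10, 001-0, 010-1, 1-001*, 1-100*, 10-00, 10-11, 100-1, 1000-, 11-01, 1110-
[col 2] --001, --100
Prime implicants: --001, --100, 00-10, 001-0, 010-1, 10-00, 10-11, 100-1, 1000-, 11-01, 1110-
PI chart (minterm → PIs covering it):
  1 | --001  (sole → essential)
  2 | 00-10  (sole → essential)
  4 | --100,001-0
  6 | 00-10,001-0
  11 | 010-1  (sole → essential)
  12 | --100  (sole → essential)
  17 | --001,100-1,1000-
  19 | 10-11,100-1
  20 | --100,10-00
  23 | 10-11  (sole → essential)
  25 | --001,11-01
  28 | --100,1110-
  29 | 11-01,1110-
Essential prime implicants: --001, --100, 00-10, 010-1, 10-11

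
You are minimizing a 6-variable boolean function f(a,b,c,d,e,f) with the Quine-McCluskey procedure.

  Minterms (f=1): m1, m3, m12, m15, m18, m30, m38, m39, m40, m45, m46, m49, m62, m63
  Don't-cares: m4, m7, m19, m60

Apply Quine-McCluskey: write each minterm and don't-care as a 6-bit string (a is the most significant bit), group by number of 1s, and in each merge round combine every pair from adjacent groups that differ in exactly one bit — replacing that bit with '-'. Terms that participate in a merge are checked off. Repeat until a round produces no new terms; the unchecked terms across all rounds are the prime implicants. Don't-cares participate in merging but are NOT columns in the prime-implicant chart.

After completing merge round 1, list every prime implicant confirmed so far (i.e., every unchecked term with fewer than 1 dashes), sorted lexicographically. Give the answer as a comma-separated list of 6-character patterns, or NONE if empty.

101000, 101101, 110001

size-2^0 implicants → 000001(✓)  000011(✓)  000100(✓)  000111(✓)  001100(✓)  001111(✓)  010010(✓)  010011(✓)  011110(✓)  100110(✓)  100111(✓)  101000  101101  101110(✓)  110001  111100(✓)  111110(✓)  111111(✓)
size-2^1 implicants → -00111  -11110  0-0011  00-100  00-111  000-11  0000-1  01001-  1-1110  10-110  10011-  1111-0  11111-
Unchecked terms (primes): -00111, -11110, 0-0011, 00-100, 00-111, 000-11, 0000-1, 01001-, 1-1110, 10-110, 10011-, 101000, 101101, 110001, 1111-0, 11111-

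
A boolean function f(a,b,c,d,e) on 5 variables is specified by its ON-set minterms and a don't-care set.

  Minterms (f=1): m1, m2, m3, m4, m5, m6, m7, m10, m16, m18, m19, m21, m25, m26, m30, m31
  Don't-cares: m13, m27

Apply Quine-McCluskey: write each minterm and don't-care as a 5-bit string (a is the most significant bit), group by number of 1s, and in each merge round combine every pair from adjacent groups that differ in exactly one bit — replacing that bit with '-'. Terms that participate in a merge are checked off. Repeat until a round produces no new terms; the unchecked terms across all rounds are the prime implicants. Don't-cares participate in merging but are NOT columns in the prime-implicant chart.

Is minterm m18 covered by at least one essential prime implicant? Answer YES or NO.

Round 0: 00001✓ 00010✓ 00011✓ 00100✓ 00101✓ 00110✓ 00111✓ 01010✓ 01101✓ 10000✓ 10010✓ 10011✓ 10101✓ 11001✓ 11010✓ 11011✓ 11110✓ 11111✓
Round 1: -0010✓ -0011✓ -0101 -1010✓ 0-010✓ 0-101 00-01✓ 00-10✓ 00-11✓ 000-1✓ 0001-✓ 001-0✓ 001-1✓ 0010-✓ 0011-✓ 1-010✓ 1-011✓ 100-0 1001-✓ 11-10✓ 11-11✓ 110-1 1101-✓ 1111-✓
Round 2: --010 -001- 00--1 00-1- 001-- 1-01- 11-1-
PIs = {--010, -001-, -0101, 0-101, 00--1, 00-1-, 001--, 1-01-, 100-0, 11-1-, 110-1}
Coverage chart:
  m1: 00--1 ←essential
  m2: --010,-001-,00-1-
  m3: -001-,00--1,00-1-
  m4: 001-- ←essential
  m5: -0101,0-101,00--1,001--
  m6: 00-1-,001--
  m7: 00--1,00-1-,001--
  m10: --010 ←essential
  m16: 100-0 ←essential
  m18: --010,-001-,1-01-,100-0
  m19: -001-,1-01-
  m21: -0101 ←essential
  m25: 110-1 ←essential
  m26: --010,1-01-,11-1-
  m30: 11-1- ←essential
  m31: 11-1- ←essential
Essential: --010, -0101, 00--1, 001--, 100-0, 11-1-, 110-1

YES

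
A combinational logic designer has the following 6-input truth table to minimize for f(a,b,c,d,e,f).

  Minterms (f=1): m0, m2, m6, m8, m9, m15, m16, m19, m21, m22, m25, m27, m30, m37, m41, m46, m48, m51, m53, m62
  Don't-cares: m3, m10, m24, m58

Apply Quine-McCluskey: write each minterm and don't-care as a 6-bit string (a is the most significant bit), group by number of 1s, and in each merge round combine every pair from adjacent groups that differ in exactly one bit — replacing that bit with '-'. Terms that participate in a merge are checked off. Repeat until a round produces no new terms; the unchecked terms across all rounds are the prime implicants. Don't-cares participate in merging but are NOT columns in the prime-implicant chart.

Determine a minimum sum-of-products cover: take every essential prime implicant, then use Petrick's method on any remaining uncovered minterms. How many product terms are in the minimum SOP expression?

11

[col 0] 000000*, 000010*, 000011*, 000110*, 001000*, 001001*, 001010*, 001111, 010000*, 010011*, 010101*, 010110*, 011000*, 011001*, 011011*, 011110*, 100101*, 101001*, 101110*, 110000*, 110011*, 110101*, 111010*, 111110*
[col 1] -01001, -10000, -10011, -10101, -11110, 0-0000*, 0-0011, 0-0110, 0-1000*, 0-1001*, 00-000*, 00-010*, 000-10, 0000-0*, 00001-, 0010-0*, 00100-*, 01-000*, 01-011, 01-110, 0110-1, 01100-*, 1-0101, 1-1110, 111-10
[col 2] 0--000, 0-100-, 00-0-0
Prime implicants: -01001, -10000, -10011, -10101, -11110, 0--000, 0-0011, 0-0110, 0-100-, 00-0-0, 000-10, 00001-, 001111, 01-011, 01-110, 0110-1, 1-0101, 1-1110, 111-10
PI chart (minterm → PIs covering it):
  0 | 0--000,00-0-0
  2 | 00-0-0,000-10,00001-
  6 | 0-0110,000-10
  8 | 0--000,0-100-,00-0-0
  9 | -01001,0-100-
  15 | 001111  (sole → essential)
  16 | -10000,0--000
  19 | -10011,0-0011,01-011
  21 | -10101  (sole → essential)
  22 | 0-0110,01-110
  25 | 0-100-,0110-1
  27 | 01-011,0110-1
  30 | -11110,01-110
  37 | 1-0101  (sole → essential)
  41 | -01001  (sole → essential)
  46 | 1-1110  (sole → essential)
  48 | -10000  (sole → essential)
  51 | -10011  (sole → essential)
  53 | -10101,1-0101
  62 | -11110,1-1110,111-10
Essential prime implicants: -01001, -10000, -10011, -10101, 001111, 1-0101, 1-1110
Petrick residual → -11110, 0-0110, 00-0-0, 0110-1
Minimum SOP uses 11 PIs: b'cd'e'f + bc'd'e'f' + bc'd'ef + bc'de'f + bcdef' + a'c'def' + a'b'd'f' + a'b'cdef + a'bcd'f + ac'de'f + acdef'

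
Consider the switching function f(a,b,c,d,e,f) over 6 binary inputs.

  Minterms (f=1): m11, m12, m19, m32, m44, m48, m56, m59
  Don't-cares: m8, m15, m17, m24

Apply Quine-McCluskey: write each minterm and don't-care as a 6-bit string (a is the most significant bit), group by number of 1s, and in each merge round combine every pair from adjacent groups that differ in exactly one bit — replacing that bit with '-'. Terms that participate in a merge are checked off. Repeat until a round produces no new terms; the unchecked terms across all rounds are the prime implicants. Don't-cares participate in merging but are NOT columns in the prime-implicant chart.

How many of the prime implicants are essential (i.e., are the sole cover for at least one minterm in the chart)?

[col 0] 001000*, 001011*, 001100*, 001111*, 010001*, 010011*, 011000*, 100000*, 101100*, 110000*, 111000*, 111011
[col 1] -01100, -11000, 0-1000, 001-00, 001-11, 0100-1, 1-0000, 11-000
Prime implicants: -01100, -11000, 0-1000, 001-00, 001-11, 0100-1, 1-0000, 11-000, 111011
PI chart (minterm → PIs covering it):
  11 | 001-11  (sole → essential)
  12 | -01100,001-00
  19 | 0100-1  (sole → essential)
  32 | 1-0000  (sole → essential)
  44 | -01100  (sole → essential)
  48 | 1-0000,11-000
  56 | -11000,11-000
  59 | 111011  (sole → essential)
Essential prime implicants: -01100, 001-11, 0100-1, 1-0000, 111011

5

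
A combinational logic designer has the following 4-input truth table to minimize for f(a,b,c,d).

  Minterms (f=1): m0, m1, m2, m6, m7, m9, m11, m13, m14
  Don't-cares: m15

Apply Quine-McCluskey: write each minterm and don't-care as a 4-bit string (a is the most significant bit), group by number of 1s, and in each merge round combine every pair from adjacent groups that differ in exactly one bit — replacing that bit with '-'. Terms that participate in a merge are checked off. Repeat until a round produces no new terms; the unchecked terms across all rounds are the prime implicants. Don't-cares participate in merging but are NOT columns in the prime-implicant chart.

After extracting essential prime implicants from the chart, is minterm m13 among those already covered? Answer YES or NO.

YES

size-2^0 implicants → 0000(✓)  0001(✓)  0010(✓)  0110(✓)  0111(✓)  1001(✓)  1011(✓)  1101(✓)  1110(✓)  1111(✓)
size-2^1 implicants → -001  -110(✓)  -111(✓)  0-10  00-0  000-  011-(✓)  1-01(✓)  1-11(✓)  10-1(✓)  11-1(✓)  111-(✓)
size-2^2 implicants → -11-  1--1
Unchecked terms (primes): -001, -11-, 0-10, 00-0, 000-, 1--1
Minterm coverage:
  m0 ⊆ 00-0,000-
  m1 ⊆ -001,000-
  m2 ⊆ 0-10,00-0
  m6 ⊆ -11-,0-10
  m7 ⊆ -11- [E]
  m9 ⊆ -001,1--1
  m11 ⊆ 1--1 [E]
  m13 ⊆ 1--1 [E]
  m14 ⊆ -11- [E]
E = {-11-, 1--1}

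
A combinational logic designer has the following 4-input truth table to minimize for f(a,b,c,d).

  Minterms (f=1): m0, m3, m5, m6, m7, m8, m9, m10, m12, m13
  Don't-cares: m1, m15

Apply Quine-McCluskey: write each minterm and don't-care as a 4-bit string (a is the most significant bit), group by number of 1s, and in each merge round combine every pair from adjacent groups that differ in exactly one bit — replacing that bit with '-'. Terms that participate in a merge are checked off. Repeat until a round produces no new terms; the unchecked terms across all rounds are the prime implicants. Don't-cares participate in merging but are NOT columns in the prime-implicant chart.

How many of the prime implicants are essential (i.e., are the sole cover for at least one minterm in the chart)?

5

size-2^0 implicants → 0000(✓)  0001(✓)  0011(✓)  0101(✓)  0110(✓)  0111(✓)  1000(✓)  1001(✓)  1010(✓)  1100(✓)  1101(✓)  1111(✓)
size-2^1 implicants → -000(✓)  -001(✓)  -101(✓)  -111(✓)  0-01(✓)  0-11(✓)  00-1(✓)  000-(✓)  01-1(✓)  011-  1-00(✓)  1-01(✓)  10-0  100-(✓)  11-1(✓)  110-(✓)
size-2^2 implicants → --01  -00-  -1-1  0--1  1-0-
Unchecked terms (primes): --01, -00-, -1-1, 0--1, 011-, 1-0-, 10-0
Minterm coverage:
  m0 ⊆ -00- [E]
  m3 ⊆ 0--1 [E]
  m5 ⊆ --01,-1-1,0--1
  m6 ⊆ 011- [E]
  m7 ⊆ -1-1,0--1,011-
  m8 ⊆ -00-,1-0-,10-0
  m9 ⊆ --01,-00-,1-0-
  m10 ⊆ 10-0 [E]
  m12 ⊆ 1-0- [E]
  m13 ⊆ --01,-1-1,1-0-
E = {-00-, 0--1, 011-, 1-0-, 10-0}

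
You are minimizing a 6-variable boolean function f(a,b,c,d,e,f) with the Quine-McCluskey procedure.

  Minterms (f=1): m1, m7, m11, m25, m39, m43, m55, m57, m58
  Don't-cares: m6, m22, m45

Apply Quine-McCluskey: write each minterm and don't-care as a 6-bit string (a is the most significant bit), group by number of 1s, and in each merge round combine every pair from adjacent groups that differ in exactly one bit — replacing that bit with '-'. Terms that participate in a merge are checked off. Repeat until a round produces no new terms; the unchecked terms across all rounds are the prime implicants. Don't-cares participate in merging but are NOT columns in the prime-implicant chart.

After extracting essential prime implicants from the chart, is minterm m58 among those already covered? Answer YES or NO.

Round 0: 000001 000110✓ 000111✓ 001011✓ 010110✓ 011001✓ 100111✓ 101011✓ 101101 110111✓ 111001✓ 111010
Round 1: -00111 -01011 -11001 0-0110 00011- 1-0111
PIs = {-00111, -01011, -11001, 0-0110, 000001, 00011-, 1-0111, 101101, 111010}
Coverage chart:
  m1: 000001 ←essential
  m7: -00111,00011-
  m11: -01011 ←essential
  m25: -11001 ←essential
  m39: -00111,1-0111
  m43: -01011 ←essential
  m55: 1-0111 ←essential
  m57: -11001 ←essential
  m58: 111010 ←essential
Essential: -01011, -11001, 000001, 1-0111, 111010

YES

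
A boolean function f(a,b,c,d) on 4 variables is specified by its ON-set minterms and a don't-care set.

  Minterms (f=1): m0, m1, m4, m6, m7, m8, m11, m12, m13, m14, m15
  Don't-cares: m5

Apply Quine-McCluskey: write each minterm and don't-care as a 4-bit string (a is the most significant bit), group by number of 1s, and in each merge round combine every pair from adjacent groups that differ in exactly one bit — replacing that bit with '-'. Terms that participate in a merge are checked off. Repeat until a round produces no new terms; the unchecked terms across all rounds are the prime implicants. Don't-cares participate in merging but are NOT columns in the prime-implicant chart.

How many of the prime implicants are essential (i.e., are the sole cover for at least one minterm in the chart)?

4

size-2^0 implicants → 0000(✓)  0001(✓)  0100(✓)  0101(✓)  0110(✓)  0111(✓)  1000(✓)  1011(✓)  1100(✓)  1101(✓)  1110(✓)  1111(✓)
size-2^1 implicants → -000(✓)  -100(✓)  -101(✓)  -110(✓)  -111(✓)  0-00(✓)  0-01(✓)  000-(✓)  01-0(✓)  01-1(✓)  010-(✓)  011-(✓)  1-00(✓)  1-11  11-0(✓)  11-1(✓)  110-(✓)  111-(✓)
size-2^2 implicants → --00  -1-0(✓)  -1-1(✓)  -10-(✓)  -11-(✓)  0-0-  01--(✓)  11--(✓)
size-2^3 implicants → -1--
Unchecked terms (primes): --00, -1--, 0-0-, 1-11
Minterm coverage:
  m0 ⊆ --00,0-0-
  m1 ⊆ 0-0- [E]
  m4 ⊆ --00,-1--,0-0-
  m6 ⊆ -1-- [E]
  m7 ⊆ -1-- [E]
  m8 ⊆ --00 [E]
  m11 ⊆ 1-11 [E]
  m12 ⊆ --00,-1--
  m13 ⊆ -1-- [E]
  m14 ⊆ -1-- [E]
  m15 ⊆ -1--,1-11
E = {--00, -1--, 0-0-, 1-11}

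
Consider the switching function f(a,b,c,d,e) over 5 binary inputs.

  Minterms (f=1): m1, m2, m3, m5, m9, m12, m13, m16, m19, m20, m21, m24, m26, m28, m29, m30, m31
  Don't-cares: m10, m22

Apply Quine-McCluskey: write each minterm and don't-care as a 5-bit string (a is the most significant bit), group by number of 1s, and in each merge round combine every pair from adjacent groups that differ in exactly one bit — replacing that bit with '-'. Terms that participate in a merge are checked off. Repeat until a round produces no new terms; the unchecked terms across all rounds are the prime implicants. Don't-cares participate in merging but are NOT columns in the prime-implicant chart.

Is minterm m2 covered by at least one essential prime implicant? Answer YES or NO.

size-2^0 implicants → 00001(✓)  00010(✓)  00011(✓)  00101(✓)  01001(✓)  01010(✓)  01100(✓)  01101(✓)  10000(✓)  10011(✓)  10100(✓)  10101(✓)  10110(✓)  11000(✓)  11010(✓)  11100(✓)  11101(✓)  11110(✓)  11111(✓)
size-2^1 implicants → -0011  -0101(✓)  -1010  -1100(✓)  -1101(✓)  0-001(✓)  0-010  0-101(✓)  00-01(✓)  000-1  0001-  01-01(✓)  0110-(✓)  1-000(✓)  1-100(✓)  1-101(✓)  1-110(✓)  10-00(✓)  101-0(✓)  1010-(✓)  11-00(✓)  11-10(✓)  110-0(✓)  111-0(✓)  111-1(✓)  1110-(✓)  1111-(✓)
size-2^2 implicants → --101  -110-  0--01  1--00  1-1-0  1-10-  11--0  111--
Unchecked terms (primes): --101, -0011, -1010, -110-, 0--01, 0-010, 000-1, 0001-, 1--00, 1-1-0, 1-10-, 11--0, 111--
Minterm coverage:
  m1 ⊆ 0--01,000-1
  m2 ⊆ 0-010,0001-
  m3 ⊆ -0011,000-1,0001-
  m5 ⊆ --101,0--01
  m9 ⊆ 0--01 [E]
  m12 ⊆ -110- [E]
  m13 ⊆ --101,-110-,0--01
  m16 ⊆ 1--00 [E]
  m19 ⊆ -0011 [E]
  m20 ⊆ 1--00,1-1-0,1-10-
  m21 ⊆ --101,1-10-
  m24 ⊆ 1--00,11--0
  m26 ⊆ -1010,11--0
  m28 ⊆ -110-,1--00,1-1-0,1-10-,11--0,111--
  m29 ⊆ --101,-110-,1-10-,111--
  m30 ⊆ 1-1-0,11--0,111--
  m31 ⊆ 111-- [E]
E = {-0011, -110-, 0--01, 1--00, 111--}

NO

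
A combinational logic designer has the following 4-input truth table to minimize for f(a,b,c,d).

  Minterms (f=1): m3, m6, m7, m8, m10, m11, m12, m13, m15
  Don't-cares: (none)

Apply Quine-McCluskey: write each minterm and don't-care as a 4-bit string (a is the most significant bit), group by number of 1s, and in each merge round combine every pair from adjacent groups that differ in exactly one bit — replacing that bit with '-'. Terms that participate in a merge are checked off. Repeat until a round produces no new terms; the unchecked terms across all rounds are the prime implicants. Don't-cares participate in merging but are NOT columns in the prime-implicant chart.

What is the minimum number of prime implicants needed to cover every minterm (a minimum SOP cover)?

size-2^0 implicants → 0011(✓)  0110(✓)  0111(✓)  1000(✓)  1010(✓)  1011(✓)  1100(✓)  1101(✓)  1111(✓)
size-2^1 implicants → -011(✓)  -111(✓)  0-11(✓)  011-  1-00  1-11(✓)  10-0  101-  11-1  110-
size-2^2 implicants → --11
Unchecked terms (primes): --11, 011-, 1-00, 10-0, 101-, 11-1, 110-
Minterm coverage:
  m3 ⊆ --11 [E]
  m6 ⊆ 011- [E]
  m7 ⊆ --11,011-
  m8 ⊆ 1-00,10-0
  m10 ⊆ 10-0,101-
  m11 ⊆ --11,101-
  m12 ⊆ 1-00,110-
  m13 ⊆ 11-1,110-
  m15 ⊆ --11,11-1
E = {--11, 011-}
Petrick residual → 10-0, 110-
Cover = cd + a'bc + ab'd' + abc'  |cover|=4

4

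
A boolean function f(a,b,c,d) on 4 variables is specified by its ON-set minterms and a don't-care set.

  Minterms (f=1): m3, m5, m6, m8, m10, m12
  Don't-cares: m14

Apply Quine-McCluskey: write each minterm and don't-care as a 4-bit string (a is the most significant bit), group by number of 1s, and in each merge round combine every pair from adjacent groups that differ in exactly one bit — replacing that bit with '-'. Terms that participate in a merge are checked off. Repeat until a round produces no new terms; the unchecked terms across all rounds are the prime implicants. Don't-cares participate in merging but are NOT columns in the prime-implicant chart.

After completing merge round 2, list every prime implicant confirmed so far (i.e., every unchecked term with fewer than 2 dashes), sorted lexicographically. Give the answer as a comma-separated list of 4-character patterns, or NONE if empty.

-110, 0011, 0101

Round 0: 0011 0101 0110✓ 1000✓ 1010✓ 1100✓ 1110✓
Round 1: -110 1-00✓ 1-10✓ 10-0✓ 11-0✓
Round 2: 1--0
PIs = {-110, 0011, 0101, 1--0}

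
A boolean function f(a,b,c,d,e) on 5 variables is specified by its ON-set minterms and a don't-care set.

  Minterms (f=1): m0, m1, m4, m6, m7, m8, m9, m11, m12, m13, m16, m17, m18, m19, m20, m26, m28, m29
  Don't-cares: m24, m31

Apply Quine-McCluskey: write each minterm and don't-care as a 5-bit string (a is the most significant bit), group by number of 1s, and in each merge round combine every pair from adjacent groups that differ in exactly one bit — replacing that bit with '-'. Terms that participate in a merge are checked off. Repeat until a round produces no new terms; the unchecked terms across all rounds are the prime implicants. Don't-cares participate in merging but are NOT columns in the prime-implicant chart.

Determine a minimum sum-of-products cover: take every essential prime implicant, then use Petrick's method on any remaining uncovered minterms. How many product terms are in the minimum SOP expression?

7

Round 0: 00000✓ 00001✓ 00100✓ 00110✓ 00111✓ 01000✓ 01001✓ 01011✓ 01100✓ 01101✓ 10000✓ 10001✓ 10010✓ 10011✓ 10100✓ 11000✓ 11010✓ 11100✓ 11101✓ 11111✓
Round 1: -0000✓ -0001✓ -0100✓ -1000✓ -1100✓ -1101✓ 0-000✓ 0-001✓ 0-100✓ 00-00✓ 0000-✓ 001-0 0011- 01-00✓ 01-01✓ 010-1 0100-✓ 0110-✓ 1-000✓ 1-010✓ 1-100✓ 10-00✓ 100-0✓ 100-1✓ 1000-✓ 1001-✓ 11-00✓ 110-0✓ 111-1 1110-✓
Round 2: --000✓ --100✓ -0-00✓ -000- -1-00✓ -110- 0--00✓ 0-00- 01-0- 1--00✓ 1-0-0 100--
Round 3: ---00
PIs = {---00, -000-, -110-, 0-00-, 001-0, 0011-, 01-0-, 010-1, 1-0-0, 100--, 111-1}
Coverage chart:
  m0: ---00,-000-,0-00-
  m1: -000-,0-00-
  m4: ---00,001-0
  m6: 001-0,0011-
  m7: 0011- ←essential
  m8: ---00,0-00-,01-0-
  m9: 0-00-,01-0-,010-1
  m11: 010-1 ←essential
  m12: ---00,-110-,01-0-
  m13: -110-,01-0-
  m16: ---00,-000-,1-0-0,100--
  m17: -000-,100--
  m18: 1-0-0,100--
  m19: 100-- ←essential
  m20: ---00 ←essential
  m26: 1-0-0 ←essential
  m28: ---00,-110-
  m29: -110-,111-1
Essential: ---00, 0011-, 010-1, 1-0-0, 100--
Petrick residual → -000-, -110-
Min cover (7 terms): d'e' + b'c'd' + bcd' + a'b'cd + a'bc'e + ac'e' + ab'c'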